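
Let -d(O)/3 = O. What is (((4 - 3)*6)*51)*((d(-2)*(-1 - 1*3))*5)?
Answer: -36720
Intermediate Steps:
d(O) = -3*O
(((4 - 3)*6)*51)*((d(-2)*(-1 - 1*3))*5) = (((4 - 3)*6)*51)*(((-3*(-2))*(-1 - 1*3))*5) = ((1*6)*51)*((6*(-1 - 3))*5) = (6*51)*((6*(-4))*5) = 306*(-24*5) = 306*(-120) = -36720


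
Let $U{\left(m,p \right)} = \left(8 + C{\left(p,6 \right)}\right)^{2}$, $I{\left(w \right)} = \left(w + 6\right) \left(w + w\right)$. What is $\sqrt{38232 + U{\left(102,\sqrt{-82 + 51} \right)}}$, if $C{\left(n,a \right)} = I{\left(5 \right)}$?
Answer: $2 \sqrt{13039} \approx 228.38$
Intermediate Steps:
$I{\left(w \right)} = 2 w \left(6 + w\right)$ ($I{\left(w \right)} = \left(6 + w\right) 2 w = 2 w \left(6 + w\right)$)
$C{\left(n,a \right)} = 110$ ($C{\left(n,a \right)} = 2 \cdot 5 \left(6 + 5\right) = 2 \cdot 5 \cdot 11 = 110$)
$U{\left(m,p \right)} = 13924$ ($U{\left(m,p \right)} = \left(8 + 110\right)^{2} = 118^{2} = 13924$)
$\sqrt{38232 + U{\left(102,\sqrt{-82 + 51} \right)}} = \sqrt{38232 + 13924} = \sqrt{52156} = 2 \sqrt{13039}$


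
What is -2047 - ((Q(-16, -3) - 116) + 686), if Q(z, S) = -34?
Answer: -2583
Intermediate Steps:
-2047 - ((Q(-16, -3) - 116) + 686) = -2047 - ((-34 - 116) + 686) = -2047 - (-150 + 686) = -2047 - 1*536 = -2047 - 536 = -2583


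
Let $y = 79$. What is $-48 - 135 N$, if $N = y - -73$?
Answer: $-20568$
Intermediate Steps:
$N = 152$ ($N = 79 - -73 = 79 + 73 = 152$)
$-48 - 135 N = -48 - 20520 = -20568$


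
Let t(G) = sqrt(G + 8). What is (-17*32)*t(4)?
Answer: -1088*sqrt(3) ≈ -1884.5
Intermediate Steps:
t(G) = sqrt(8 + G)
(-17*32)*t(4) = (-17*32)*sqrt(8 + 4) = -1088*sqrt(3)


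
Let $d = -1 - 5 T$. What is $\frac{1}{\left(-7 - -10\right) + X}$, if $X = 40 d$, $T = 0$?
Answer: $- \frac{1}{37} \approx -0.027027$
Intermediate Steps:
$d = -1$ ($d = -1 - 0 = -1 + 0 = -1$)
$X = -40$ ($X = 40 \left(-1\right) = -40$)
$\frac{1}{\left(-7 - -10\right) + X} = \frac{1}{\left(-7 - -10\right) - 40} = \frac{1}{\left(-7 + 10\right) - 40} = \frac{1}{3 - 40} = \frac{1}{-37} = - \frac{1}{37}$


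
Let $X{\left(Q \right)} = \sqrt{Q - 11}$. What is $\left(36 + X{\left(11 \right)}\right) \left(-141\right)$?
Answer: $-5076$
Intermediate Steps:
$X{\left(Q \right)} = \sqrt{-11 + Q}$
$\left(36 + X{\left(11 \right)}\right) \left(-141\right) = \left(36 + \sqrt{-11 + 11}\right) \left(-141\right) = \left(36 + \sqrt{0}\right) \left(-141\right) = \left(36 + 0\right) \left(-141\right) = 36 \left(-141\right) = -5076$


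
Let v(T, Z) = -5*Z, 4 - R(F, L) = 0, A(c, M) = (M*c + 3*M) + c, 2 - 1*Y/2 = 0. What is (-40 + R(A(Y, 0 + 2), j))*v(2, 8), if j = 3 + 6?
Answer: 1440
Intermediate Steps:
j = 9
Y = 4 (Y = 4 - 2*0 = 4 + 0 = 4)
A(c, M) = c + 3*M + M*c (A(c, M) = (3*M + M*c) + c = c + 3*M + M*c)
R(F, L) = 4 (R(F, L) = 4 - 1*0 = 4 + 0 = 4)
(-40 + R(A(Y, 0 + 2), j))*v(2, 8) = (-40 + 4)*(-5*8) = -36*(-40) = 1440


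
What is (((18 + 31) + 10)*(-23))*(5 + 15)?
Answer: -27140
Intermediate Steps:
(((18 + 31) + 10)*(-23))*(5 + 15) = ((49 + 10)*(-23))*20 = (59*(-23))*20 = -1357*20 = -27140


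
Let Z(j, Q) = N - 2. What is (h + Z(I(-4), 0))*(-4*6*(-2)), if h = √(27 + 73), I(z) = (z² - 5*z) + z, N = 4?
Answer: 576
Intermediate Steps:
I(z) = z² - 4*z
h = 10 (h = √100 = 10)
Z(j, Q) = 2 (Z(j, Q) = 4 - 2 = 2)
(h + Z(I(-4), 0))*(-4*6*(-2)) = (10 + 2)*(-4*6*(-2)) = 12*(-24*(-2)) = 12*48 = 576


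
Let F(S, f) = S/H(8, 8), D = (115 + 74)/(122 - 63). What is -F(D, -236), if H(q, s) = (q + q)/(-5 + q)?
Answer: -567/944 ≈ -0.60064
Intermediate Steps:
H(q, s) = 2*q/(-5 + q) (H(q, s) = (2*q)/(-5 + q) = 2*q/(-5 + q))
D = 189/59 ≈ 3.2034
F(S, f) = 3*S/16 (F(S, f) = S/((2*8/(-5 + 8))) = S/((2*8/3)) = S/((2*8*(1/3))) = S/(16/3) = S*(3/16) = 3*S/16)
-F(D, -236) = -3*189/(16*59) = -1*567/944 = -567/944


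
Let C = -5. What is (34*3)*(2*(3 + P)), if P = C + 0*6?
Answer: -408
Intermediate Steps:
P = -5 (P = -5 + 0*6 = -5 + 0 = -5)
(34*3)*(2*(3 + P)) = (34*3)*(2*(3 - 5)) = 102*(2*(-2)) = 102*(-4) = -408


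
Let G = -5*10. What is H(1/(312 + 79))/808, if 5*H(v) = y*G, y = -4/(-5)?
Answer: -1/101 ≈ -0.0099010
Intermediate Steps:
G = -50
y = 4/5 (y = -4*(-1/5) = 4/5 ≈ 0.80000)
H(v) = -8 (H(v) = ((4/5)*(-50))/5 = (1/5)*(-40) = -8)
H(1/(312 + 79))/808 = -8/808 = -8*1/808 = -1/101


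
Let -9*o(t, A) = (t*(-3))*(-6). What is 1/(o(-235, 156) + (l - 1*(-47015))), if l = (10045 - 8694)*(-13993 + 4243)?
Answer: -1/13124765 ≈ -7.6192e-8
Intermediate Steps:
l = -13172250 (l = 1351*(-9750) = -13172250)
o(t, A) = -2*t (o(t, A) = -t*(-3)*(-6)/9 = -(-3*t)*(-6)/9 = -2*t)
1/(o(-235, 156) + (l - 1*(-47015))) = 1/(-2*(-235) + (-13172250 - 1*(-47015))) = 1/(470 + (-13172250 + 47015)) = 1/(470 - 13125235) = 1/(-13124765) = -1/13124765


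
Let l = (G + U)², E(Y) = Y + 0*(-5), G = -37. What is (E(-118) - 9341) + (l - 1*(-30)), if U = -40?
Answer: -3500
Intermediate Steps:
E(Y) = Y (E(Y) = Y + 0 = Y)
l = 5929 (l = (-37 - 40)² = (-77)² = 5929)
(E(-118) - 9341) + (l - 1*(-30)) = (-118 - 9341) + (5929 - 1*(-30)) = -9459 + (5929 + 30) = -9459 + 5959 = -3500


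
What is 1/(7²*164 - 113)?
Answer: 1/7923 ≈ 0.00012621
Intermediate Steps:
1/(7²*164 - 113) = 1/(49*164 - 113) = 1/(8036 - 113) = 1/7923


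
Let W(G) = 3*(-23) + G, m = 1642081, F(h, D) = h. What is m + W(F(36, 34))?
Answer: 1642048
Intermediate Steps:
W(G) = -69 + G
m + W(F(36, 34)) = 1642081 + (-69 + 36) = 1642081 - 33 = 1642048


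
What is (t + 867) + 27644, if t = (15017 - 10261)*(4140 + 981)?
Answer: 24383987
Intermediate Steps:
t = 24355476 (t = 4756*5121 = 24355476)
(t + 867) + 27644 = (24355476 + 867) + 27644 = 24356343 + 27644 = 24383987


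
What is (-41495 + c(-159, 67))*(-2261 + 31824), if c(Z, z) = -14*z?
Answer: -1254446779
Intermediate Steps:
(-41495 + c(-159, 67))*(-2261 + 31824) = (-41495 - 14*67)*(-2261 + 31824) = (-41495 - 938)*29563 = -42433*29563 = -1254446779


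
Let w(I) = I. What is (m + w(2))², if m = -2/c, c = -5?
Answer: 144/25 ≈ 5.7600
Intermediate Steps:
m = ⅖ (m = -2/(-5) = -2*(-⅕) = ⅖ ≈ 0.40000)
(m + w(2))² = (⅖ + 2)² = (12/5)² = 144/25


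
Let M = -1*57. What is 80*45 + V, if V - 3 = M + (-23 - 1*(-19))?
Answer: 3542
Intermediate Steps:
M = -57
V = -58 (V = 3 + (-57 + (-23 - 1*(-19))) = 3 + (-57 + (-23 + 19)) = 3 + (-57 - 4) = 3 - 61 = -58)
80*45 + V = 80*45 - 58 = 3600 - 58 = 3542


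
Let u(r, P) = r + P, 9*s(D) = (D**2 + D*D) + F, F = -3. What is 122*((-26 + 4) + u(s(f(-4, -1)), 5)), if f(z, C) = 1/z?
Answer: -76067/36 ≈ -2113.0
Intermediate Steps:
f(z, C) = 1/z
s(D) = -1/3 + 2*D**2/9 (s(D) = ((D**2 + D*D) - 3)/9 = ((D**2 + D**2) - 3)/9 = (2*D**2 - 3)/9 = (-3 + 2*D**2)/9 = -1/3 + 2*D**2/9)
u(r, P) = P + r
122*((-26 + 4) + u(s(f(-4, -1)), 5)) = 122*((-26 + 4) + (5 + (-1/3 + 2*(1/(-4))**2/9))) = 122*(-22 + (5 + (-1/3 + 2*(-1/4)**2/9))) = 122*(-22 + (5 + (-1/3 + (2/9)*(1/16)))) = 122*(-22 + (5 + (-1/3 + 1/72))) = 122*(-22 + (5 - 23/72)) = 122*(-22 + 337/72) = 122*(-1247/72) = -76067/36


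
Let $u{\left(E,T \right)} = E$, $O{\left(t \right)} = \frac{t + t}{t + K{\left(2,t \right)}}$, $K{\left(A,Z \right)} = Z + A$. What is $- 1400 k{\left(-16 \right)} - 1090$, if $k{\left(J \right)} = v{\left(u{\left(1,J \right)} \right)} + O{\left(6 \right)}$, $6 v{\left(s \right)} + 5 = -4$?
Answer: $-190$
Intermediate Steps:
$K{\left(A,Z \right)} = A + Z$
$O{\left(t \right)} = \frac{2 t}{2 + 2 t}$ ($O{\left(t \right)} = \frac{t + t}{t + \left(2 + t\right)} = \frac{2 t}{2 + 2 t}$)
$v{\left(s \right)} = - \frac{3}{2}$ ($v{\left(s \right)} = - \frac{5}{6} + \frac{1}{6} \left(-4\right) = - \frac{5}{6} - \frac{2}{3} = - \frac{3}{2}$)
$k{\left(J \right)} = - \frac{9}{14}$ ($k{\left(J \right)} = - \frac{3}{2} + \frac{6}{1 + 6} = - \frac{3}{2} + \frac{6}{7} = - \frac{9}{14}$)
$- 1400 k{\left(-16 \right)} - 1090 = \left(-1400\right) \left(- \frac{9}{14}\right) - 1090 = 900 - 1090 = -190$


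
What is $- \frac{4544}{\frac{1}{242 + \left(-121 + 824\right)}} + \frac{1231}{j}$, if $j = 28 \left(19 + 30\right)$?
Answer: $- \frac{5891476529}{1372} \approx -4.2941 \cdot 10^{6}$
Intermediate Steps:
$j = 1372$ ($j = 28 \cdot 49 = 1372$)
$- \frac{4544}{\frac{1}{242 + \left(-121 + 824\right)}} + \frac{1231}{j} = - \frac{4544}{\frac{1}{242 + \left(-121 + 824\right)}} + \frac{1231}{1372} = - \frac{4544}{\frac{1}{242 + 703}} + 1231 \cdot \frac{1}{1372} = - \frac{4544}{\frac{1}{945}} + \frac{1231}{1372} = - 4544 \frac{1}{\frac{1}{945}} + \frac{1231}{1372} = \left(-4544\right) 945 + \frac{1231}{1372} = -4294080 + \frac{1231}{1372} = - \frac{5891476529}{1372}$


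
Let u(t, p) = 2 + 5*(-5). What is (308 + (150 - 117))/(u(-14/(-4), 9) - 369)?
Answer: -341/392 ≈ -0.86990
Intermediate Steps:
u(t, p) = -23 (u(t, p) = 2 - 25 = -23)
(308 + (150 - 117))/(u(-14/(-4), 9) - 369) = (308 + (150 - 117))/(-23 - 369) = (308 + 33)/(-392) = 341*(-1/392) = -341/392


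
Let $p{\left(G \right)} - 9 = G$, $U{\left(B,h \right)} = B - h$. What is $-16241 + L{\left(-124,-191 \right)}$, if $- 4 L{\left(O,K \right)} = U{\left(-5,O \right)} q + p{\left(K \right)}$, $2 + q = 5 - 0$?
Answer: $- \frac{65139}{4} \approx -16285.0$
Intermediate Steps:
$p{\left(G \right)} = 9 + G$
$q = 3$ ($q = -2 + \left(5 - 0\right) = -2 + \left(5 + 0\right) = -2 + 5 = 3$)
$L{\left(O,K \right)} = \frac{3}{2} - \frac{K}{4} + \frac{3 O}{4}$ ($L{\left(O,K \right)} = - \frac{\left(-5 - O\right) 3 + \left(9 + K\right)}{4} = - \frac{\left(-15 - 3 O\right) + \left(9 + K\right)}{4} = - \frac{-6 + K - 3 O}{4} = \frac{3}{2} - \frac{K}{4} + \frac{3 O}{4}$)
$-16241 + L{\left(-124,-191 \right)} = -16241 + \left(\frac{3}{2} - - \frac{191}{4} + \frac{3}{4} \left(-124\right)\right) = -16241 + \left(\frac{3}{2} + \frac{191}{4} - 93\right) = -16241 - \frac{175}{4} = - \frac{65139}{4}$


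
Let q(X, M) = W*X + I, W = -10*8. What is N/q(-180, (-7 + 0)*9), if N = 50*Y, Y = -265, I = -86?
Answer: -6625/7157 ≈ -0.92567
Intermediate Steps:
W = -80
q(X, M) = -86 - 80*X (q(X, M) = -80*X - 86 = -86 - 80*X)
N = -13250 (N = 50*(-265) = -13250)
N/q(-180, (-7 + 0)*9) = -13250/(-86 - 80*(-180)) = -13250/(-86 + 14400) = -13250/14314 = -13250*1/14314 = -6625/7157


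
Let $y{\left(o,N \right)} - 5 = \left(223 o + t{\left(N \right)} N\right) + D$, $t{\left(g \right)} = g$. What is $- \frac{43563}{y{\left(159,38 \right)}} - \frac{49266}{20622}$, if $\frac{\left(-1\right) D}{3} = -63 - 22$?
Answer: $- \frac{21659762}{6082017} \approx -3.5613$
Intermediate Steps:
$D = 255$ ($D = - 3 \left(-63 - 22\right) = \left(-3\right) \left(-85\right) = 255$)
$y{\left(o,N \right)} = 260 + N^{2} + 223 o$ ($y{\left(o,N \right)} = 5 + \left(\left(223 o + N N\right) + 255\right) = 5 + \left(\left(223 o + N^{2}\right) + 255\right) = 5 + \left(\left(N^{2} + 223 o\right) + 255\right) = 5 + \left(255 + N^{2} + 223 o\right) = 260 + N^{2} + 223 o$)
$- \frac{43563}{y{\left(159,38 \right)}} - \frac{49266}{20622} = - \frac{43563}{260 + 38^{2} + 223 \cdot 159} - \frac{49266}{20622} = - \frac{43563}{260 + 1444 + 35457} - \frac{1173}{491} = - \frac{43563}{37161} - \frac{1173}{491} = \left(-43563\right) \frac{1}{37161} - \frac{1173}{491} = - \frac{14521}{12387} - \frac{1173}{491} = - \frac{21659762}{6082017}$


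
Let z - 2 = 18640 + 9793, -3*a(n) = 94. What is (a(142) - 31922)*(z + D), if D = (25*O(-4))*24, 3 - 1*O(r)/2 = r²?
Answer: -1230363100/3 ≈ -4.1012e+8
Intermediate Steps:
O(r) = 6 - 2*r²
D = -15600 (D = (25*(6 - 2*(-4)²))*24 = (25*(6 - 2*16))*24 = (25*(6 - 32))*24 = (25*(-26))*24 = -650*24 = -15600)
a(n) = -94/3 (a(n) = -⅓*94 = -94/3)
z = 28435 (z = 2 + (18640 + 9793) = 2 + 28433 = 28435)
(a(142) - 31922)*(z + D) = (-94/3 - 31922)*(28435 - 15600) = -95860/3*12835 = -1230363100/3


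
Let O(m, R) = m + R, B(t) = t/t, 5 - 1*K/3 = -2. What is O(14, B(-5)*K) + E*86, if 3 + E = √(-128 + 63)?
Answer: -223 + 86*I*√65 ≈ -223.0 + 693.35*I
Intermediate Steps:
K = 21 (K = 15 - 3*(-2) = 15 + 6 = 21)
B(t) = 1
O(m, R) = R + m
E = -3 + I*√65 (E = -3 + √(-128 + 63) = -3 + √(-65) = -3 + I*√65 ≈ -3.0 + 8.0623*I)
O(14, B(-5)*K) + E*86 = (1*21 + 14) + (-3 + I*√65)*86 = (21 + 14) + (-258 + 86*I*√65) = 35 + (-258 + 86*I*√65) = -223 + 86*I*√65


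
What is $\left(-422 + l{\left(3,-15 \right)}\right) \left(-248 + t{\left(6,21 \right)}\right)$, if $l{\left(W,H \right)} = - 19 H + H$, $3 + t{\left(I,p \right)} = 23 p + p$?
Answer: $-38456$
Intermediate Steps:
$t{\left(I,p \right)} = -3 + 24 p$ ($t{\left(I,p \right)} = -3 + \left(23 p + p\right) = -3 + 24 p$)
$l{\left(W,H \right)} = - 18 H$
$\left(-422 + l{\left(3,-15 \right)}\right) \left(-248 + t{\left(6,21 \right)}\right) = \left(-422 - -270\right) \left(-248 + \left(-3 + 24 \cdot 21\right)\right) = \left(-422 + 270\right) \left(-248 + \left(-3 + 504\right)\right) = - 152 \left(-248 + 501\right) = \left(-152\right) 253 = -38456$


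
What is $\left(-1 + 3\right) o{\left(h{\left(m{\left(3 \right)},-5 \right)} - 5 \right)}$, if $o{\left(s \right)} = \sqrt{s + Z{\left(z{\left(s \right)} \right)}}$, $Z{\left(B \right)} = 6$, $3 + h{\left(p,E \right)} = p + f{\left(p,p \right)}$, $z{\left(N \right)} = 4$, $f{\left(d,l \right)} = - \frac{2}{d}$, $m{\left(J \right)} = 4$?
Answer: $\sqrt{6} \approx 2.4495$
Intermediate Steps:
$h{\left(p,E \right)} = -3 + p - \frac{2}{p}$ ($h{\left(p,E \right)} = -3 + \left(p - \frac{2}{p}\right) = -3 + p - \frac{2}{p}$)
$o{\left(s \right)} = \sqrt{6 + s}$ ($o{\left(s \right)} = \sqrt{s + 6} = \sqrt{6 + s}$)
$\left(-1 + 3\right) o{\left(h{\left(m{\left(3 \right)},-5 \right)} - 5 \right)} = \left(-1 + 3\right) \sqrt{6 - \frac{9}{2}} = 2 \sqrt{6 - \frac{9}{2}} = 2 \sqrt{\frac{3}{2}} = 2 \frac{\sqrt{6}}{2} = \sqrt{6}$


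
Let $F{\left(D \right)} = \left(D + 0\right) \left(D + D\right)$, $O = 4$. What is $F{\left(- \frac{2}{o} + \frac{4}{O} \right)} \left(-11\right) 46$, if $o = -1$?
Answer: $-9108$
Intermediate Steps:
$F{\left(D \right)} = 2 D^{2}$ ($F{\left(D \right)} = D 2 D = 2 D^{2}$)
$F{\left(- \frac{2}{o} + \frac{4}{O} \right)} \left(-11\right) 46 = 2 \left(- \frac{2}{-1} + \frac{4}{4}\right)^{2} \left(-11\right) 46 = 2 \left(\left(-2\right) \left(-1\right) + 4 \cdot \frac{1}{4}\right)^{2} \left(-11\right) 46 = 2 \left(2 + 1\right)^{2} \left(-11\right) 46 = 2 \cdot 3^{2} \left(-11\right) 46 = 2 \cdot 9 \left(-11\right) 46 = 18 \left(-11\right) 46 = \left(-198\right) 46 = -9108$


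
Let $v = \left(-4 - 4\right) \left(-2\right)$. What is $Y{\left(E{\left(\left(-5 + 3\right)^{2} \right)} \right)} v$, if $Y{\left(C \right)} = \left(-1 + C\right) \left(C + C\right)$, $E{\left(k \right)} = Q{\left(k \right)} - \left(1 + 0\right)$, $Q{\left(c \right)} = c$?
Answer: $192$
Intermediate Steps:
$E{\left(k \right)} = -1 + k$ ($E{\left(k \right)} = k - \left(1 + 0\right) = k - 1 = -1 + k$)
$Y{\left(C \right)} = 2 C \left(-1 + C\right)$ ($Y{\left(C \right)} = \left(-1 + C\right) 2 C = 2 C \left(-1 + C\right)$)
$v = 16$ ($v = \left(-8\right) \left(-2\right) = 16$)
$Y{\left(E{\left(\left(-5 + 3\right)^{2} \right)} \right)} v = 2 \left(-1 + \left(-5 + 3\right)^{2}\right) \left(-1 - \left(1 - \left(-5 + 3\right)^{2}\right)\right) 16 = 2 \left(-1 + \left(-2\right)^{2}\right) \left(-1 - \left(1 - \left(-2\right)^{2}\right)\right) 16 = 2 \left(-1 + 4\right) \left(-1 + \left(-1 + 4\right)\right) 16 = 2 \cdot 3 \left(-1 + 3\right) 16 = 2 \cdot 3 \cdot 2 \cdot 16 = 12 \cdot 16 = 192$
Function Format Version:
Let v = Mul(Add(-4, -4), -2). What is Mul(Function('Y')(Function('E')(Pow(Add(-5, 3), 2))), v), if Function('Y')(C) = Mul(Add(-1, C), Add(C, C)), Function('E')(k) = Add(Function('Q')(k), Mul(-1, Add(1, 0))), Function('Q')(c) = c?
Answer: 192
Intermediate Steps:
Function('E')(k) = Add(-1, k) (Function('E')(k) = Add(k, Mul(-1, Add(1, 0))) = Add(k, Mul(-1, 1)) = Add(k, -1) = Add(-1, k))
Function('Y')(C) = Mul(2, C, Add(-1, C)) (Function('Y')(C) = Mul(Add(-1, C), Mul(2, C)) = Mul(2, C, Add(-1, C)))
v = 16 (v = Mul(-8, -2) = 16)
Mul(Function('Y')(Function('E')(Pow(Add(-5, 3), 2))), v) = Mul(Mul(2, Add(-1, Pow(Add(-5, 3), 2)), Add(-1, Add(-1, Pow(Add(-5, 3), 2)))), 16) = Mul(Mul(2, Add(-1, Pow(-2, 2)), Add(-1, Add(-1, Pow(-2, 2)))), 16) = Mul(Mul(2, Add(-1, 4), Add(-1, Add(-1, 4))), 16) = Mul(Mul(2, 3, Add(-1, 3)), 16) = Mul(Mul(2, 3, 2), 16) = Mul(12, 16) = 192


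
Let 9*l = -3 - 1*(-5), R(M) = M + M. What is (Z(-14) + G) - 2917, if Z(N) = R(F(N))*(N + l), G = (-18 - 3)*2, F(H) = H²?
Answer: -75239/9 ≈ -8359.9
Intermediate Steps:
R(M) = 2*M
G = -42 (G = -21*2 = -42)
l = 2/9 (l = (-3 - 1*(-5))/9 = (-3 + 5)/9 = (⅑)*2 = 2/9 ≈ 0.22222)
Z(N) = 2*N²*(2/9 + N) (Z(N) = (2*N²)*(N + 2/9) = (2*N²)*(2/9 + N) = 2*N²*(2/9 + N))
(Z(-14) + G) - 2917 = ((-14)²*(4/9 + 2*(-14)) - 42) - 2917 = (196*(4/9 - 28) - 42) - 2917 = (196*(-248/9) - 42) - 2917 = (-48608/9 - 42) - 2917 = -48986/9 - 2917 = -75239/9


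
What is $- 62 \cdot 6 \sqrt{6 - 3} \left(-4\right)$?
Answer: $1488 \sqrt{3} \approx 2577.3$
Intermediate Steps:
$- 62 \cdot 6 \sqrt{6 - 3} \left(-4\right) = - 62 \cdot 6 \sqrt{3} \left(-4\right) = - 62 \left(- 24 \sqrt{3}\right) = 1488 \sqrt{3}$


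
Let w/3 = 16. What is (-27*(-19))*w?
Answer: 24624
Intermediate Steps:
w = 48 (w = 3*16 = 48)
(-27*(-19))*w = -27*(-19)*48 = 513*48 = 24624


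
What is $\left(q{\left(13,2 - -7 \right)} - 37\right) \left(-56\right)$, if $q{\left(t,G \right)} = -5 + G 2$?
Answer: $1344$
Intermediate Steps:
$q{\left(t,G \right)} = -5 + 2 G$
$\left(q{\left(13,2 - -7 \right)} - 37\right) \left(-56\right) = \left(\left(-5 + 2 \left(2 - -7\right)\right) - 37\right) \left(-56\right) = \left(\left(-5 + 2 \left(2 + 7\right)\right) - 37\right) \left(-56\right) = \left(\left(-5 + 2 \cdot 9\right) - 37\right) \left(-56\right) = \left(\left(-5 + 18\right) - 37\right) \left(-56\right) = \left(13 - 37\right) \left(-56\right) = \left(-24\right) \left(-56\right) = 1344$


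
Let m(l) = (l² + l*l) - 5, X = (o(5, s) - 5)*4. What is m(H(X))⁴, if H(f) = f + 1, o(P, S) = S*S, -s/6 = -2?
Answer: 148233903681434102176401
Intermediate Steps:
s = 12 (s = -6*(-2) = 12)
o(P, S) = S²
X = 556 (X = (12² - 5)*4 = (144 - 5)*4 = 139*4 = 556)
H(f) = 1 + f
m(l) = -5 + 2*l² (m(l) = (l² + l²) - 5 = 2*l² - 5 = -5 + 2*l²)
m(H(X))⁴ = (-5 + 2*(1 + 556)²)⁴ = (-5 + 2*557²)⁴ = (-5 + 2*310249)⁴ = (-5 + 620498)⁴ = 620493⁴ = 148233903681434102176401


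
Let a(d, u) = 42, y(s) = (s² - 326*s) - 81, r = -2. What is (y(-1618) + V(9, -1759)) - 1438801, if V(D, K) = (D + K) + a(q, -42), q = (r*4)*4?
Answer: 1704802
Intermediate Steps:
y(s) = -81 + s² - 326*s
q = -32 (q = -2*4*4 = -8*4 = -32)
V(D, K) = 42 + D + K (V(D, K) = (D + K) + 42 = 42 + D + K)
(y(-1618) + V(9, -1759)) - 1438801 = ((-81 + (-1618)² - 326*(-1618)) + (42 + 9 - 1759)) - 1438801 = ((-81 + 2617924 + 527468) - 1708) - 1438801 = (3145311 - 1708) - 1438801 = 3143603 - 1438801 = 1704802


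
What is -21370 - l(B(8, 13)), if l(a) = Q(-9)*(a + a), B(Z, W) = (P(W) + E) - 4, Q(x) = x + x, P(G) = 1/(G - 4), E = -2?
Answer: -21582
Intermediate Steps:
P(G) = 1/(-4 + G)
Q(x) = 2*x
B(Z, W) = -6 + 1/(-4 + W) (B(Z, W) = (1/(-4 + W) - 2) - 4 = (-2 + 1/(-4 + W)) - 4 = -6 + 1/(-4 + W))
l(a) = -36*a (l(a) = (2*(-9))*(a + a) = -36*a)
-21370 - l(B(8, 13)) = -21370 - (-36)*(25 - 6*13)/(-4 + 13) = -21370 - (-36)*(25 - 78)/9 = -21370 - (-36)*(⅑)*(-53) = -21370 - (-36)*(-53)/9 = -21370 - 1*212 = -21370 - 212 = -21582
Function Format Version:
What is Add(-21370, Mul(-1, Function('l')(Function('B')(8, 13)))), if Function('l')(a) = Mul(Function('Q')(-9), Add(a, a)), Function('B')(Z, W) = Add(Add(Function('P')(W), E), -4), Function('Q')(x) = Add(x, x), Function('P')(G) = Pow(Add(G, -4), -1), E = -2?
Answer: -21582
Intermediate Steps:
Function('P')(G) = Pow(Add(-4, G), -1)
Function('Q')(x) = Mul(2, x)
Function('B')(Z, W) = Add(-6, Pow(Add(-4, W), -1)) (Function('B')(Z, W) = Add(Add(Pow(Add(-4, W), -1), -2), -4) = Add(Add(-2, Pow(Add(-4, W), -1)), -4) = Add(-6, Pow(Add(-4, W), -1)))
Function('l')(a) = Mul(-36, a) (Function('l')(a) = Mul(Mul(2, -9), Add(a, a)) = Mul(-18, Mul(2, a)) = Mul(-36, a))
Add(-21370, Mul(-1, Function('l')(Function('B')(8, 13)))) = Add(-21370, Mul(-1, Mul(-36, Mul(Pow(Add(-4, 13), -1), Add(25, Mul(-6, 13)))))) = Add(-21370, Mul(-1, Mul(-36, Mul(Pow(9, -1), Add(25, -78))))) = Add(-21370, Mul(-1, Mul(-36, Mul(Rational(1, 9), -53)))) = Add(-21370, Mul(-1, Mul(-36, Rational(-53, 9)))) = Add(-21370, Mul(-1, 212)) = Add(-21370, -212) = -21582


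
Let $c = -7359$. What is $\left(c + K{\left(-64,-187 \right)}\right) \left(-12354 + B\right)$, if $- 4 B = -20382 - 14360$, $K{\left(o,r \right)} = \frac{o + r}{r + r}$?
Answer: $\frac{1835594005}{68} \approx 2.6994 \cdot 10^{7}$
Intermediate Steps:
$K{\left(o,r \right)} = \frac{o + r}{2 r}$
$B = \frac{17371}{2}$ ($B = - \frac{-20382 - 14360}{4} = \left(- \frac{1}{4}\right) \left(-34742\right) = \frac{17371}{2} \approx 8685.5$)
$\left(c + K{\left(-64,-187 \right)}\right) \left(-12354 + B\right) = \left(-7359 + \frac{-64 - 187}{2 \left(-187\right)}\right) \left(-12354 + \frac{17371}{2}\right) = \left(-7359 + \frac{1}{2} \left(- \frac{1}{187}\right) \left(-251\right)\right) \left(- \frac{7337}{2}\right) = \left(-7359 + \frac{251}{374}\right) \left(- \frac{7337}{2}\right) = \left(- \frac{2752015}{374}\right) \left(- \frac{7337}{2}\right) = \frac{1835594005}{68}$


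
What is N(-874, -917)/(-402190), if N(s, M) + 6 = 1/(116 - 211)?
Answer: 571/38208050 ≈ 1.4944e-5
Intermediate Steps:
N(s, M) = -571/95 (N(s, M) = -6 + 1/(116 - 211) = -6 + 1/(-95) = -6 - 1/95 = -571/95)
N(-874, -917)/(-402190) = -571/95/(-402190) = -571/95*(-1/402190) = 571/38208050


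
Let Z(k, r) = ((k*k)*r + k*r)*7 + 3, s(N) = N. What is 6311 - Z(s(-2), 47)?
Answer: 5650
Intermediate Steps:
Z(k, r) = 3 + 7*k*r + 7*r*k² (Z(k, r) = (k²*r + k*r)*7 + 3 = (r*k² + k*r)*7 + 3 = (k*r + r*k²)*7 + 3 = (7*k*r + 7*r*k²) + 3 = 3 + 7*k*r + 7*r*k²)
6311 - Z(s(-2), 47) = 6311 - (3 + 7*(-2)*47 + 7*47*(-2)²) = 6311 - (3 - 658 + 7*47*4) = 6311 - (3 - 658 + 1316) = 6311 - 1*661 = 6311 - 661 = 5650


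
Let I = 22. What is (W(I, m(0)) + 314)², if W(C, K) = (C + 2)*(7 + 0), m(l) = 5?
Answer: 232324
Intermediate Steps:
W(C, K) = 14 + 7*C (W(C, K) = (2 + C)*7 = 14 + 7*C)
(W(I, m(0)) + 314)² = ((14 + 7*22) + 314)² = ((14 + 154) + 314)² = (168 + 314)² = 482² = 232324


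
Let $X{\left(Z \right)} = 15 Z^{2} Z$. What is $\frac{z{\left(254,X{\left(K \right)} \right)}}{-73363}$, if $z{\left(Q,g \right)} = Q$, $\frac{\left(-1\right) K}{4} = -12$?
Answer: $- \frac{254}{73363} \approx -0.0034622$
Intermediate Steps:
$K = 48$ ($K = \left(-4\right) \left(-12\right) = 48$)
$X{\left(Z \right)} = 15 Z^{3}$
$\frac{z{\left(254,X{\left(K \right)} \right)}}{-73363} = \frac{254}{-73363} = 254 \left(- \frac{1}{73363}\right) = - \frac{254}{73363}$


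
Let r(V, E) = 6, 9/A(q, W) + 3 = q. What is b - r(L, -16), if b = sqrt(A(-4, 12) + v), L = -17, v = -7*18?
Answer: -6 + 9*I*sqrt(77)/7 ≈ -6.0 + 11.282*I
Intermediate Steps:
v = -126
A(q, W) = 9/(-3 + q)
b = 9*I*sqrt(77)/7 (b = sqrt(9/(-3 - 4) - 126) = sqrt(9/(-7) - 126) = sqrt(9*(-1/7) - 126) = sqrt(-9/7 - 126) = sqrt(-891/7) = 9*I*sqrt(77)/7 ≈ 11.282*I)
b - r(L, -16) = 9*I*sqrt(77)/7 - 1*6 = 9*I*sqrt(77)/7 - 6 = -6 + 9*I*sqrt(77)/7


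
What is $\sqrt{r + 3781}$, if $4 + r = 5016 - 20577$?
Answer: $2 i \sqrt{2946} \approx 108.55 i$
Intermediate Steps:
$r = -15565$ ($r = -4 + \left(5016 - 20577\right) = -4 - 15561 = -15565$)
$\sqrt{r + 3781} = \sqrt{-15565 + 3781} = \sqrt{-11784} = 2 i \sqrt{2946}$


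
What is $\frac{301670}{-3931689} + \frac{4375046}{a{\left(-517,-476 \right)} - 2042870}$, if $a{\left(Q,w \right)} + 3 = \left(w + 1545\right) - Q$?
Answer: $- \frac{1979679475776}{891745071527} \approx -2.22$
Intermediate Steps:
$a{\left(Q,w \right)} = 1542 + w - Q$ ($a{\left(Q,w \right)} = -3 - \left(-1545 + Q - w\right) = -3 + \left(1545 + w - Q\right) = 1542 + w - Q$)
$\frac{301670}{-3931689} + \frac{4375046}{a{\left(-517,-476 \right)} - 2042870} = \frac{301670}{-3931689} + \frac{4375046}{\left(1542 - 476 - -517\right) - 2042870} = 301670 \left(- \frac{1}{3931689}\right) + \frac{4375046}{\left(1542 - 476 + 517\right) - 2042870} = - \frac{301670}{3931689} + \frac{4375046}{1583 - 2042870} = - \frac{301670}{3931689} + \frac{4375046}{-2041287} = - \frac{301670}{3931689} + 4375046 \left(- \frac{1}{2041287}\right) = - \frac{301670}{3931689} - \frac{4375046}{2041287} = - \frac{1979679475776}{891745071527}$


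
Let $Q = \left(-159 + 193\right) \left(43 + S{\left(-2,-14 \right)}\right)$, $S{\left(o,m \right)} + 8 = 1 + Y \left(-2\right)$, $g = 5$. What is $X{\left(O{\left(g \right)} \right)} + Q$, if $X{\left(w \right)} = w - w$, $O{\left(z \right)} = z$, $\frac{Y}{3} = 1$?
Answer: $1020$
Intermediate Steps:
$Y = 3$ ($Y = 3 \cdot 1 = 3$)
$X{\left(w \right)} = 0$
$S{\left(o,m \right)} = -13$ ($S{\left(o,m \right)} = -8 + \left(1 + 3 \left(-2\right)\right) = -8 + \left(1 - 6\right) = -8 - 5 = -13$)
$Q = 1020$ ($Q = \left(-159 + 193\right) \left(43 - 13\right) = 34 \cdot 30 = 1020$)
$X{\left(O{\left(g \right)} \right)} + Q = 0 + 1020 = 1020$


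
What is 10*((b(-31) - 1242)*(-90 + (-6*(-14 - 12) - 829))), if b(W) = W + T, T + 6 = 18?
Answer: 9621430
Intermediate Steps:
T = 12 (T = -6 + 18 = 12)
b(W) = 12 + W (b(W) = W + 12 = 12 + W)
10*((b(-31) - 1242)*(-90 + (-6*(-14 - 12) - 829))) = 10*(((12 - 31) - 1242)*(-90 + (-6*(-14 - 12) - 829))) = 10*((-19 - 1242)*(-90 + (-6*(-26) - 829))) = 10*(-1261*(-90 + (156 - 829))) = 10*(-1261*(-90 - 673)) = 10*(-1261*(-763)) = 10*962143 = 9621430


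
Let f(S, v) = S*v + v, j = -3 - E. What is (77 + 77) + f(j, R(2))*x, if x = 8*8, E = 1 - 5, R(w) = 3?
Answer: 538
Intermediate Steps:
E = -4
j = 1 (j = -3 - 1*(-4) = -3 + 4 = 1)
x = 64
f(S, v) = v + S*v
(77 + 77) + f(j, R(2))*x = (77 + 77) + (3*(1 + 1))*64 = 154 + (3*2)*64 = 154 + 6*64 = 154 + 384 = 538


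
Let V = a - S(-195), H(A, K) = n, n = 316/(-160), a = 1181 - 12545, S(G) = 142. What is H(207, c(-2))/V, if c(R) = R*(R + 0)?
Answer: 79/460240 ≈ 0.00017165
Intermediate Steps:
a = -11364
n = -79/40 (n = 316*(-1/160) = -79/40 ≈ -1.9750)
c(R) = R² (c(R) = R*R = R²)
H(A, K) = -79/40
V = -11506 (V = -11364 - 1*142 = -11364 - 142 = -11506)
H(207, c(-2))/V = -79/40/(-11506) = -79/40*(-1/11506) = 79/460240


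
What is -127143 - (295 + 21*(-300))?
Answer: -121138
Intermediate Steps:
-127143 - (295 + 21*(-300)) = -127143 - (295 - 6300) = -127143 - 1*(-6005) = -127143 + 6005 = -121138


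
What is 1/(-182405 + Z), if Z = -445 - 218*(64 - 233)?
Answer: -1/146008 ≈ -6.8489e-6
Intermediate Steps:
Z = 36397 (Z = -445 - 218*(-169) = -445 + 36842 = 36397)
1/(-182405 + Z) = 1/(-182405 + 36397) = 1/(-146008) = -1/146008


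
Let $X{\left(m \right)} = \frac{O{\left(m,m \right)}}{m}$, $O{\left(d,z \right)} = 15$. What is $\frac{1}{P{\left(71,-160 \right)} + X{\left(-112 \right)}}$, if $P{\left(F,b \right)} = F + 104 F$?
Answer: $\frac{112}{834945} \approx 0.00013414$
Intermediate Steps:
$P{\left(F,b \right)} = 105 F$
$X{\left(m \right)} = \frac{15}{m}$
$\frac{1}{P{\left(71,-160 \right)} + X{\left(-112 \right)}} = \frac{1}{105 \cdot 71 + \frac{15}{-112}} = \frac{1}{7455 + 15 \left(- \frac{1}{112}\right)} = \frac{1}{7455 - \frac{15}{112}} = \frac{1}{\frac{834945}{112}} = \frac{112}{834945}$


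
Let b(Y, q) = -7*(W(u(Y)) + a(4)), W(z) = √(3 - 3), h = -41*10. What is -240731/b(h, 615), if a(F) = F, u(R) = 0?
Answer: 240731/28 ≈ 8597.5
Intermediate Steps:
h = -410
W(z) = 0 (W(z) = √0 = 0)
b(Y, q) = -28 (b(Y, q) = -7*(0 + 4) = -7*4 = -28)
-240731/b(h, 615) = -240731/(-28) = -240731*(-1/28) = 240731/28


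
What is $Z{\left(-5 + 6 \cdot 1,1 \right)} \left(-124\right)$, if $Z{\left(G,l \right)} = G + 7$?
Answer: $-992$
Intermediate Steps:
$Z{\left(G,l \right)} = 7 + G$
$Z{\left(-5 + 6 \cdot 1,1 \right)} \left(-124\right) = \left(7 + \left(-5 + 6 \cdot 1\right)\right) \left(-124\right) = \left(7 + \left(-5 + 6\right)\right) \left(-124\right) = \left(7 + 1\right) \left(-124\right) = 8 \left(-124\right) = -992$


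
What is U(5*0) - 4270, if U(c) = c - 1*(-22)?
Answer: -4248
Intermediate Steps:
U(c) = 22 + c (U(c) = c + 22 = 22 + c)
U(5*0) - 4270 = (22 + 5*0) - 4270 = (22 + 0) - 4270 = 22 - 4270 = -4248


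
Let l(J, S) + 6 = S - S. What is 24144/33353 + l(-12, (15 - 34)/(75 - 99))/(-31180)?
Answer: 376505019/519973270 ≈ 0.72408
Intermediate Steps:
l(J, S) = -6 (l(J, S) = -6 + (S - S) = -6 + 0 = -6)
24144/33353 + l(-12, (15 - 34)/(75 - 99))/(-31180) = 24144/33353 - 6/(-31180) = 24144*(1/33353) - 6*(-1/31180) = 24144/33353 + 3/15590 = 376505019/519973270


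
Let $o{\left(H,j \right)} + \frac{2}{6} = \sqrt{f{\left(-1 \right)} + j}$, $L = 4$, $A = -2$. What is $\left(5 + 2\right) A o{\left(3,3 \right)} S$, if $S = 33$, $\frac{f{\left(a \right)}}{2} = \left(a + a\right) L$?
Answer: $154 - 462 i \sqrt{13} \approx 154.0 - 1665.8 i$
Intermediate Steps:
$f{\left(a \right)} = 16 a$ ($f{\left(a \right)} = 2 \left(a + a\right) 4 = 2 \cdot 2 a 4 = 2 \cdot 8 a = 16 a$)
$o{\left(H,j \right)} = - \frac{1}{3} + \sqrt{-16 + j}$ ($o{\left(H,j \right)} = - \frac{1}{3} + \sqrt{16 \left(-1\right) + j} = - \frac{1}{3} + \sqrt{-16 + j}$)
$\left(5 + 2\right) A o{\left(3,3 \right)} S = \left(5 + 2\right) \left(-2\right) \left(- \frac{1}{3} + \sqrt{-16 + 3}\right) 33 = 7 \left(-2\right) \left(- \frac{1}{3} + \sqrt{-13}\right) 33 = - 14 \left(- \frac{1}{3} + i \sqrt{13}\right) 33 = \left(\frac{14}{3} - 14 i \sqrt{13}\right) 33 = 154 - 462 i \sqrt{13}$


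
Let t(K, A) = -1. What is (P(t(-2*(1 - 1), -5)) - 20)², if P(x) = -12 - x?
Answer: 961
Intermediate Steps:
(P(t(-2*(1 - 1), -5)) - 20)² = ((-12 - 1*(-1)) - 20)² = ((-12 + 1) - 20)² = (-11 - 20)² = (-31)² = 961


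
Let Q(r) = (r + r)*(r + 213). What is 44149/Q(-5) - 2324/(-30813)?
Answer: -1355529217/64091040 ≈ -21.150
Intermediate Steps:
Q(r) = 2*r*(213 + r) (Q(r) = (2*r)*(213 + r) = 2*r*(213 + r))
44149/Q(-5) - 2324/(-30813) = 44149/((2*(-5)*(213 - 5))) - 2324/(-30813) = 44149/((2*(-5)*208)) - 2324*(-1/30813) = 44149/(-2080) + 2324/30813 = 44149*(-1/2080) + 2324/30813 = -44149/2080 + 2324/30813 = -1355529217/64091040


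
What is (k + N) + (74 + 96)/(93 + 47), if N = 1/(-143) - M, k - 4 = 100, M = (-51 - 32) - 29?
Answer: 434849/2002 ≈ 217.21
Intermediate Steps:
M = -112 (M = -83 - 29 = -112)
k = 104 (k = 4 + 100 = 104)
N = 16015/143 (N = 1/(-143) - 1*(-112) = -1/143 + 112 = 16015/143 ≈ 111.99)
(k + N) + (74 + 96)/(93 + 47) = (104 + 16015/143) + (74 + 96)/(93 + 47) = 30887/143 + 170/140 = 30887/143 + 170*(1/140) = 30887/143 + 17/14 = 434849/2002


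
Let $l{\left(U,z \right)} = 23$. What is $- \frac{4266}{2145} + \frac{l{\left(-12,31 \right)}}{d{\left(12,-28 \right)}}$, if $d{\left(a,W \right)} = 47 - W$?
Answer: $- \frac{18041}{10725} \approx -1.6821$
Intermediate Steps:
$- \frac{4266}{2145} + \frac{l{\left(-12,31 \right)}}{d{\left(12,-28 \right)}} = - \frac{4266}{2145} + \frac{23}{47 - -28} = \left(-4266\right) \frac{1}{2145} + \frac{23}{47 + 28} = - \frac{1422}{715} + \frac{23}{75} = - \frac{18041}{10725}$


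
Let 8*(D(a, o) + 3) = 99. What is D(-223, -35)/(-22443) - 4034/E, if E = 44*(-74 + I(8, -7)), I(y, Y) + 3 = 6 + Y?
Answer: 30167629/25674792 ≈ 1.1750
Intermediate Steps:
I(y, Y) = 3 + Y (I(y, Y) = -3 + (6 + Y) = 3 + Y)
D(a, o) = 75/8 (D(a, o) = -3 + (⅛)*99 = -3 + 99/8 = 75/8)
E = -3432 (E = 44*(-74 + (3 - 7)) = 44*(-74 - 4) = 44*(-78) = -3432)
D(-223, -35)/(-22443) - 4034/E = (75/8)/(-22443) - 4034/(-3432) = (75/8)*(-1/22443) - 4034*(-1/3432) = -25/59848 + 2017/1716 = 30167629/25674792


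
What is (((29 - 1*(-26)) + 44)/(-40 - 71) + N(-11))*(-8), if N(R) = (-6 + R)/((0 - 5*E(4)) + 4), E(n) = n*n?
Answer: 3758/703 ≈ 5.3457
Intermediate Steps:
E(n) = n**2
N(R) = 3/38 - R/76 (N(R) = (-6 + R)/((0 - 5*4**2) + 4) = (-6 + R)/((0 - 5*16) + 4) = (-6 + R)/((0 - 80) + 4) = (-6 + R)/(-80 + 4) = (-6 + R)/(-76) = (-6 + R)*(-1/76) = 3/38 - R/76)
(((29 - 1*(-26)) + 44)/(-40 - 71) + N(-11))*(-8) = (((29 - 1*(-26)) + 44)/(-40 - 71) + (3/38 - 1/76*(-11)))*(-8) = (((29 + 26) + 44)/(-111) + (3/38 + 11/76))*(-8) = ((55 + 44)*(-1/111) + 17/76)*(-8) = (99*(-1/111) + 17/76)*(-8) = (-33/37 + 17/76)*(-8) = -1879/2812*(-8) = 3758/703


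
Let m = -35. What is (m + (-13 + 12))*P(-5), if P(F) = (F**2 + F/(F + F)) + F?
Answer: -738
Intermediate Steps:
P(F) = 1/2 + F + F**2 (P(F) = (F**2 + F/((2*F))) + F = (F**2 + (1/(2*F))*F) + F = (F**2 + 1/2) + F = (1/2 + F**2) + F = 1/2 + F + F**2)
(m + (-13 + 12))*P(-5) = (-35 + (-13 + 12))*(1/2 - 5 + (-5)**2) = (-35 - 1)*(1/2 - 5 + 25) = -36*41/2 = -738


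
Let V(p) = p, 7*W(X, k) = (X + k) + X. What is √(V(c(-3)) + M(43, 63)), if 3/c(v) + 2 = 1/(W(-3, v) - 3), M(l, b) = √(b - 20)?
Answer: √(-6030 + 4489*√43)/67 ≈ 2.2835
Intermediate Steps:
W(X, k) = k/7 + 2*X/7 (W(X, k) = ((X + k) + X)/7 = (k + 2*X)/7 = k/7 + 2*X/7)
M(l, b) = √(-20 + b)
c(v) = 3/(-2 + 1/(-27/7 + v/7)) (c(v) = 3/(-2 + 1/((v/7 + (2/7)*(-3)) - 3)) = 3/(-2 + 1/((v/7 - 6/7) - 3)) = 3/(-2 + 1/((-6/7 + v/7) - 3)) = 3/(-2 + 1/(-27/7 + v/7)))
√(V(c(-3)) + M(43, 63)) = √(3*(27 - 1*(-3))/(-61 + 2*(-3)) + √(-20 + 63)) = √(3*(27 + 3)/(-61 - 6) + √43) = √(3*30/(-67) + √43) = √(3*(-1/67)*30 + √43) = √(-90/67 + √43)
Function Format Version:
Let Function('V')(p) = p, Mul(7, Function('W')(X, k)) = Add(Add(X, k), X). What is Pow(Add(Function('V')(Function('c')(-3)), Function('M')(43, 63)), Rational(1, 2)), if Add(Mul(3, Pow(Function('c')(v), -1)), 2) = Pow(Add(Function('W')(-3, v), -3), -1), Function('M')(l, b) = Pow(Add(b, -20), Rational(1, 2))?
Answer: Mul(Rational(1, 67), Pow(Add(-6030, Mul(4489, Pow(43, Rational(1, 2)))), Rational(1, 2))) ≈ 2.2835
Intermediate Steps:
Function('W')(X, k) = Add(Mul(Rational(1, 7), k), Mul(Rational(2, 7), X)) (Function('W')(X, k) = Mul(Rational(1, 7), Add(Add(X, k), X)) = Mul(Rational(1, 7), Add(k, Mul(2, X))) = Add(Mul(Rational(1, 7), k), Mul(Rational(2, 7), X)))
Function('M')(l, b) = Pow(Add(-20, b), Rational(1, 2))
Function('c')(v) = Mul(3, Pow(Add(-2, Pow(Add(Rational(-27, 7), Mul(Rational(1, 7), v)), -1)), -1)) (Function('c')(v) = Mul(3, Pow(Add(-2, Pow(Add(Add(Mul(Rational(1, 7), v), Mul(Rational(2, 7), -3)), -3), -1)), -1)) = Mul(3, Pow(Add(-2, Pow(Add(Add(Mul(Rational(1, 7), v), Rational(-6, 7)), -3), -1)), -1)) = Mul(3, Pow(Add(-2, Pow(Add(Add(Rational(-6, 7), Mul(Rational(1, 7), v)), -3), -1)), -1)) = Mul(3, Pow(Add(-2, Pow(Add(Rational(-27, 7), Mul(Rational(1, 7), v)), -1)), -1)))
Pow(Add(Function('V')(Function('c')(-3)), Function('M')(43, 63)), Rational(1, 2)) = Pow(Add(Mul(3, Pow(Add(-61, Mul(2, -3)), -1), Add(27, Mul(-1, -3))), Pow(Add(-20, 63), Rational(1, 2))), Rational(1, 2)) = Pow(Add(Mul(3, Pow(Add(-61, -6), -1), Add(27, 3)), Pow(43, Rational(1, 2))), Rational(1, 2)) = Pow(Add(Mul(3, Pow(-67, -1), 30), Pow(43, Rational(1, 2))), Rational(1, 2)) = Pow(Add(Mul(3, Rational(-1, 67), 30), Pow(43, Rational(1, 2))), Rational(1, 2)) = Pow(Add(Rational(-90, 67), Pow(43, Rational(1, 2))), Rational(1, 2))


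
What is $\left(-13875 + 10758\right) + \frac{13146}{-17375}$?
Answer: $- \frac{54171021}{17375} \approx -3117.8$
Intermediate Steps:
$\left(-13875 + 10758\right) + \frac{13146}{-17375} = -3117 + 13146 \left(- \frac{1}{17375}\right) = -3117 - \frac{13146}{17375} = - \frac{54171021}{17375}$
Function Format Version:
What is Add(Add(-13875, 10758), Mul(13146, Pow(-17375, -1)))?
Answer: Rational(-54171021, 17375) ≈ -3117.8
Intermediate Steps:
Add(Add(-13875, 10758), Mul(13146, Pow(-17375, -1))) = Add(-3117, Mul(13146, Rational(-1, 17375))) = Add(-3117, Rational(-13146, 17375)) = Rational(-54171021, 17375)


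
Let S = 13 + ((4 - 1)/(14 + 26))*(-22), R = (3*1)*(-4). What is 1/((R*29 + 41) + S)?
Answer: -20/5913 ≈ -0.0033824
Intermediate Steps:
R = -12 (R = 3*(-4) = -12)
S = 227/20 (S = 13 + (3/40)*(-22) = 13 - 33/20 = 227/20 ≈ 11.350)
1/((R*29 + 41) + S) = 1/((-12*29 + 41) + 227/20) = 1/((-348 + 41) + 227/20) = 1/(-307 + 227/20) = 1/(-5913/20) = -20/5913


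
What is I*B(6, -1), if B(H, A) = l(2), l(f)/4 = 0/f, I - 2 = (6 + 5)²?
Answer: 0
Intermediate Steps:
I = 123 (I = 2 + (6 + 5)² = 2 + 11² = 2 + 121 = 123)
l(f) = 0 (l(f) = 4*(0/f) = 4*0 = 0)
B(H, A) = 0
I*B(6, -1) = 123*0 = 0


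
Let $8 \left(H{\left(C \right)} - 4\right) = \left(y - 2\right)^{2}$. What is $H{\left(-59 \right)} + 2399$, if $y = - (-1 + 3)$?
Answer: $2405$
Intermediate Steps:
$y = -2$ ($y = \left(-1\right) 2 = -2$)
$H{\left(C \right)} = 6$ ($H{\left(C \right)} = 4 + \frac{\left(-2 - 2\right)^{2}}{8} = 4 + \frac{\left(-4\right)^{2}}{8} = 4 + \frac{1}{8} \cdot 16 = 4 + 2 = 6$)
$H{\left(-59 \right)} + 2399 = 6 + 2399 = 2405$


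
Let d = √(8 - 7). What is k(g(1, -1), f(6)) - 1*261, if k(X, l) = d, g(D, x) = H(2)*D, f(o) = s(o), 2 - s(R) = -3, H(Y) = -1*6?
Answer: -260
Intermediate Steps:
H(Y) = -6
s(R) = 5 (s(R) = 2 - 1*(-3) = 2 + 3 = 5)
f(o) = 5
g(D, x) = -6*D
d = 1 (d = √1 = 1)
k(X, l) = 1
k(g(1, -1), f(6)) - 1*261 = 1 - 1*261 = 1 - 261 = -260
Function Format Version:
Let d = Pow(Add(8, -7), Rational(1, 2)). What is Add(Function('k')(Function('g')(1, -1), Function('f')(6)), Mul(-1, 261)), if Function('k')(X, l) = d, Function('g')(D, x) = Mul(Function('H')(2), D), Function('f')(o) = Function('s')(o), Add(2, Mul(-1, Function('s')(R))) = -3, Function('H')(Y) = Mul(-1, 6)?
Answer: -260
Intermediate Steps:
Function('H')(Y) = -6
Function('s')(R) = 5 (Function('s')(R) = Add(2, Mul(-1, -3)) = Add(2, 3) = 5)
Function('f')(o) = 5
Function('g')(D, x) = Mul(-6, D)
d = 1 (d = Pow(1, Rational(1, 2)) = 1)
Function('k')(X, l) = 1
Add(Function('k')(Function('g')(1, -1), Function('f')(6)), Mul(-1, 261)) = Add(1, Mul(-1, 261)) = Add(1, -261) = -260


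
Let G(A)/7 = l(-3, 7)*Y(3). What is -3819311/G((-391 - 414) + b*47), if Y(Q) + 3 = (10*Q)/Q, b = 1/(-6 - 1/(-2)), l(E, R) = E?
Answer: 3819311/147 ≈ 25982.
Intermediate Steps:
b = -2/11 (b = 1/(-6 - 1*(-1/2)) = 1/(-6 + 1/2) = 1/(-11/2) = -2/11 ≈ -0.18182)
Y(Q) = 7 (Y(Q) = -3 + (10*Q)/Q = -3 + 10 = 7)
G(A) = -147 (G(A) = 7*(-3*7) = 7*(-21) = -147)
-3819311/G((-391 - 414) + b*47) = -3819311/(-147) = -3819311*(-1/147) = 3819311/147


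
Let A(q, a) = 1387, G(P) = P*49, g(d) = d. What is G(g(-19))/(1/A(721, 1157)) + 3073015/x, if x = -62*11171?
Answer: -894357957809/692602 ≈ -1.2913e+6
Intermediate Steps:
G(P) = 49*P
x = -692602
G(g(-19))/(1/A(721, 1157)) + 3073015/x = (49*(-19))/(1/1387) + 3073015/(-692602) = -931/1/1387 + 3073015*(-1/692602) = -931*1387 - 3073015/692602 = -1291297 - 3073015/692602 = -894357957809/692602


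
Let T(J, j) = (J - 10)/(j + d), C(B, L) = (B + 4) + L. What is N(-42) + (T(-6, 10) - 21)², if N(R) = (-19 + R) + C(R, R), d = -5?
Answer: 11116/25 ≈ 444.64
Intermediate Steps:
C(B, L) = 4 + B + L (C(B, L) = (4 + B) + L = 4 + B + L)
T(J, j) = (-10 + J)/(-5 + j) (T(J, j) = (J - 10)/(j - 5) = (-10 + J)/(-5 + j))
N(R) = -15 + 3*R (N(R) = (-19 + R) + (4 + R + R) = (-19 + R) + (4 + 2*R) = -15 + 3*R)
N(-42) + (T(-6, 10) - 21)² = (-15 + 3*(-42)) + ((-10 - 6)/(-5 + 10) - 21)² = (-15 - 126) + (-16/5 - 21)² = -141 + ((⅕)*(-16) - 21)² = -141 + (-16/5 - 21)² = -141 + (-121/5)² = -141 + 14641/25 = 11116/25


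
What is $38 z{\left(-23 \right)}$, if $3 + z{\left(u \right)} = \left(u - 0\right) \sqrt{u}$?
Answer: $-114 - 874 i \sqrt{23} \approx -114.0 - 4191.6 i$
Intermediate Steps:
$z{\left(u \right)} = -3 + u^{\frac{3}{2}}$ ($z{\left(u \right)} = -3 + \left(u - 0\right) \sqrt{u} = -3 + \left(u + 0\right) \sqrt{u} = -3 + u \sqrt{u} = -3 + u^{\frac{3}{2}}$)
$38 z{\left(-23 \right)} = 38 \left(-3 + \left(-23\right)^{\frac{3}{2}}\right) = 38 \left(-3 - 23 i \sqrt{23}\right) = -114 - 874 i \sqrt{23}$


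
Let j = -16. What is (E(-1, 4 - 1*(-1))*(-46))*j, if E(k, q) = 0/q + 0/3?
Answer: 0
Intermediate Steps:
E(k, q) = 0 (E(k, q) = 0 + 0*(1/3) = 0 + 0 = 0)
(E(-1, 4 - 1*(-1))*(-46))*j = (0*(-46))*(-16) = 0*(-16) = 0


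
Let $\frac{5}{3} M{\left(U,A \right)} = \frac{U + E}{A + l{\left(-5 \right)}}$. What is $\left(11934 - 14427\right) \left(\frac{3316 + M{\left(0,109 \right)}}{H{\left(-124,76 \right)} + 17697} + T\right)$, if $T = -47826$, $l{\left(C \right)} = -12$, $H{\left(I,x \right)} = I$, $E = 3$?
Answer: $\frac{1016183811728673}{8522905} \approx 1.1923 \cdot 10^{8}$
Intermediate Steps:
$M{\left(U,A \right)} = \frac{3 \left(3 + U\right)}{5 \left(-12 + A\right)}$ ($M{\left(U,A \right)} = \frac{3 \frac{U + 3}{A - 12}}{5} = \frac{3 \frac{3 + U}{-12 + A}}{5} = \frac{3 \left(3 + U\right)}{5 \left(-12 + A\right)}$)
$\left(11934 - 14427\right) \left(\frac{3316 + M{\left(0,109 \right)}}{H{\left(-124,76 \right)} + 17697} + T\right) = \left(11934 - 14427\right) \left(\frac{3316 + \frac{3 \left(3 + 0\right)}{5 \left(-12 + 109\right)}}{-124 + 17697} - 47826\right) = - 2493 \left(\frac{3316 + \frac{3}{5} \cdot \frac{1}{97} \cdot 3}{17573} - 47826\right) = - 2493 \left(\left(3316 + \frac{3}{5} \cdot \frac{1}{97} \cdot 3\right) \frac{1}{17573} - 47826\right) = - 2493 \left(\left(3316 + \frac{9}{485}\right) \frac{1}{17573} - 47826\right) = - 2493 \left(\frac{1608269}{485} \cdot \frac{1}{17573} - 47826\right) = - 2493 \left(\frac{1608269}{8522905} - 47826\right) = \left(-2493\right) \left(- \frac{407614846261}{8522905}\right) = \frac{1016183811728673}{8522905}$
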